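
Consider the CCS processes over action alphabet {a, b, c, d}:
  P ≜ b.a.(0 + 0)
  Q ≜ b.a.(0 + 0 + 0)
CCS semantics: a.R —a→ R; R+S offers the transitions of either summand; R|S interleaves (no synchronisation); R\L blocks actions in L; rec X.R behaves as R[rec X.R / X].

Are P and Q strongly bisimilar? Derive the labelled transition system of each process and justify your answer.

P ~ Q

Reachable graph of P (3 states):
  u0 = b.a.(0 + 0) ⊢ -b-> u1
  u1 = a.(0 + 0) ⊢ -a-> u2
  u2 = 0 + 0 ⊢ ·
Reachable graph of Q (3 states):
  v0 = b.a.(0 + 0 + 0) ⊢ -b-> v1
  v1 = a.(0 + 0 + 0) ⊢ -a-> v2
  v2 = 0 + 0 + 0 ⊢ ·
Bisimilarity quotient blocks:
  B0 = {u0, v0}
  B1 = {u1, v1}
  B2 = {u2, v2}
u0 ∈ B0, v0 ∈ B0 → same block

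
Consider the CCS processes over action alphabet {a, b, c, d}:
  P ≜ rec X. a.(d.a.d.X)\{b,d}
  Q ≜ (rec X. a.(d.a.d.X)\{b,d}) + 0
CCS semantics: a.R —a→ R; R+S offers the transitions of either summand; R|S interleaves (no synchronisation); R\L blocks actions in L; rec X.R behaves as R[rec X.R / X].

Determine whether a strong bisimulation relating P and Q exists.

Reachable graph of P (2 states):
  m0 = rec X. a.(d.a.d.X)\{b,d} | --a--▸ m1
  m1 = (d.a.d.(rec X. a.(d.a.d.X)\{b,d}))\{b,d} | ∅
Reachable graph of Q (2 states):
  n0 = (rec X. a.(d.a.d.X)\{b,d}) + 0 | --a--▸ n1
  n1 = (d.a.d.(rec X. a.(d.a.d.X)\{b,d}))\{b,d} | ∅
Bisimilarity quotient blocks:
  B0 = {m0, n0}
  B1 = {m1, n1}
m0 ∈ B0, n0 ∈ B0 → same block

YES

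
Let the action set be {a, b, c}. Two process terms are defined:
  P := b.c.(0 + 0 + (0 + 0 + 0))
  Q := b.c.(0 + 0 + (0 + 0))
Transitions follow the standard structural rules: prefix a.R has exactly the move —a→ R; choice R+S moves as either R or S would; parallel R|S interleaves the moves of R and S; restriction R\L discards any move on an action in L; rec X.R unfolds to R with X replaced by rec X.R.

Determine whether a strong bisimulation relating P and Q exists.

LTS(P): 3 reachable states
  m0 = b.c.(0 + 0 + (0 + 0 + 0)) → =b=> m1
  m1 = c.(0 + 0 + (0 + 0 + 0)) → =c=> m2
  m2 = 0 + 0 + (0 + 0 + 0) → stopped
LTS(Q): 3 reachable states
  n0 = b.c.(0 + 0 + (0 + 0)) → =b=> n1
  n1 = c.(0 + 0 + (0 + 0)) → =c=> n2
  n2 = 0 + 0 + (0 + 0) → stopped
Bisimilarity quotient blocks:
  B0 = {m0, n0}
  B1 = {m1, n1}
  B2 = {m2, n2}
m0 ∈ B0, n0 ∈ B0 → same block

P ~ Q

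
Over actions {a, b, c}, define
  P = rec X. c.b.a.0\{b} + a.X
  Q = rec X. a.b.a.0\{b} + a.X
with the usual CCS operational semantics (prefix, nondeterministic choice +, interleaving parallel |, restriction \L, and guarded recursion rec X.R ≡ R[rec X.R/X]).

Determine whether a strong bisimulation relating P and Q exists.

P's transition system — 4 states:
  s0 = rec X. c.b.a.0\{b} + a.X → --a--▸ s0, --c--▸ s1
  s1 = b.a.0\{b} → --b--▸ s2
  s2 = a.0\{b} → --a--▸ s3
  s3 = 0\{b} → ∅
Q's transition system — 4 states:
  t0 = rec X. a.b.a.0\{b} + a.X → --a--▸ t0, --a--▸ t1
  t1 = b.a.0\{b} → --b--▸ t2
  t2 = a.0\{b} → --a--▸ t3
  t3 = 0\{b} → ∅
Partition-refinement fixed point:
  B0 = {s0}
  B1 = {s1, t1}
  B2 = {s2, t2}
  B3 = {s3, t3}
  B4 = {t0}
s0 ∈ B0, t0 ∈ B4 → different blocks

P ≁ Q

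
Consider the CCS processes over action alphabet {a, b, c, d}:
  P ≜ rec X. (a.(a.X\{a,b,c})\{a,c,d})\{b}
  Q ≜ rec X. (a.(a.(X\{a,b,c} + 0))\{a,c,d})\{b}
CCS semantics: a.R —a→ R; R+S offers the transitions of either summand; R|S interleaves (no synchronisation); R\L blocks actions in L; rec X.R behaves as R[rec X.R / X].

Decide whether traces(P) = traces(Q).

traces(P) = traces(Q)

Reachable graph of P (2 states):
  u0 = rec X. (a.(a.X\{a,b,c})\{a,c,d})\{b} ⊢ —a→ u1
  u1 = (a.(rec X. (a.(a.X\{a,b,c})\{a,c,d})\{b})\{a,b,c})\{a,c,d}\{b} ⊢ ·
Reachable graph of Q (2 states):
  v0 = rec X. (a.(a.(X\{a,b,c} + 0))\{a,c,d})\{b} ⊢ —a→ v1
  v1 = (a.((rec X. (a.(a.(X\{a,b,c} + 0))\{a,c,d})\{b})\{a,b,c} + 0))\{a,c,d}\{b} ⊢ ·
Coarsest stable partition (strong bisimilarity classes):
  B0 = {u0, v0}
  B1 = {u1, v1}
u0 ∈ B0, v0 ∈ B0 → same block
Bisimilar ⇒ trace-equivalent.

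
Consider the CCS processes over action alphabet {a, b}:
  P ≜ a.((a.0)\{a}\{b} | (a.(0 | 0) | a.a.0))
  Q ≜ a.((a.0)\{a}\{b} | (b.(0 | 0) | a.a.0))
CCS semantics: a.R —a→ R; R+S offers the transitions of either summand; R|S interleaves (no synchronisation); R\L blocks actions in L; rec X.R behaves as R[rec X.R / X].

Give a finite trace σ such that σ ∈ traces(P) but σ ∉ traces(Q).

Reachable graph of P (7 states):
  s0 = a.((a.0)\{a}\{b} | (a.(0 | 0) | a.a.0)) has moves --a--▸ s1
  s1 = (a.0)\{a}\{b} | (a.(0 | 0) | a.a.0) has moves --a--▸ s2, --a--▸ s3
  s2 = (a.0)\{a}\{b} | (0 | 0 | a.a.0) has moves --a--▸ s4
  s3 = (a.0)\{a}\{b} | (a.(0 | 0) | a.0) has moves --a--▸ s4, --a--▸ s5
  s4 = (a.0)\{a}\{b} | (0 | 0 | a.0) has moves --a--▸ s6
  s5 = (a.0)\{a}\{b} | (a.(0 | 0) | 0) has moves --a--▸ s6
  s6 = (a.0)\{a}\{b} | (0 | 0 | 0) has moves deadlocked
Reachable graph of Q (7 states):
  t0 = a.((a.0)\{a}\{b} | (b.(0 | 0) | a.a.0)) has moves --a--▸ t1
  t1 = (a.0)\{a}\{b} | (b.(0 | 0) | a.a.0) has moves --a--▸ t2, --b--▸ t3
  t2 = (a.0)\{a}\{b} | (b.(0 | 0) | a.0) has moves --a--▸ t4, --b--▸ t5
  t3 = (a.0)\{a}\{b} | (0 | 0 | a.a.0) has moves --a--▸ t5
  t4 = (a.0)\{a}\{b} | (b.(0 | 0) | 0) has moves --b--▸ t6
  t5 = (a.0)\{a}\{b} | (0 | 0 | a.0) has moves --a--▸ t6
  t6 = (a.0)\{a}\{b} | (0 | 0 | 0) has moves deadlocked
Trace ⟨aaaa⟩ through P, begin at {s0}:
  [1] a ⇒ {s1}
  [2] a ⇒ {s2, s3}
  [3] a ⇒ {s4, s5}
  [4] a ⇒ {s6}
  ✓ P
Trace ⟨aaaa⟩ through Q, begin at {t0}:
  [1] a ⇒ {t1}
  [2] a ⇒ {t2}
  [3] a ⇒ {t4}
  [4] a ⇒ no successor for Q

aaaa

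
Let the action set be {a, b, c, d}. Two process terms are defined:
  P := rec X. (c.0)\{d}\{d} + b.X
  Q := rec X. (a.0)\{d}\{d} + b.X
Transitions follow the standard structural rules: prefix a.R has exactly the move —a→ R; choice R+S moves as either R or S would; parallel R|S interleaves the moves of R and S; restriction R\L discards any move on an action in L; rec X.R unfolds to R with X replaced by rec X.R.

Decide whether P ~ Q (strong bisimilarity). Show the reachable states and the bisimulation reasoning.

P's transition system — 2 states:
  m0 = rec X. (c.0)\{d}\{d} + b.X :: =b=> m0, =c=> m1
  m1 = 0\{d}\{d} :: (no moves)
Q's transition system — 2 states:
  n0 = rec X. (a.0)\{d}\{d} + b.X :: =a=> n1, =b=> n0
  n1 = 0\{d}\{d} :: (no moves)
Bisimilarity quotient blocks:
  B0 = {m0}
  B1 = {m1, n1}
  B2 = {n0}
m0 ∈ B0, n0 ∈ B2 → different blocks

P ≁ Q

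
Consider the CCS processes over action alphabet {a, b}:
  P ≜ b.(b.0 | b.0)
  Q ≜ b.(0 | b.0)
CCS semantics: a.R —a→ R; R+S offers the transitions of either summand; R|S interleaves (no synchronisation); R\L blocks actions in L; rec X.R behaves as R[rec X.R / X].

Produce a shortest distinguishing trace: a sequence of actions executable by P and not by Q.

bbb

P's transition system — 5 states:
  m0 = b.(b.0 | b.0) has moves -b-> m1
  m1 = b.0 | b.0 has moves -b-> m2, -b-> m3
  m2 = 0 | b.0 has moves -b-> m4
  m3 = b.0 | 0 has moves -b-> m4
  m4 = 0 | 0 has moves ·
Q's transition system — 3 states:
  n0 = b.(0 | b.0) has moves -b-> n1
  n1 = 0 | b.0 has moves -b-> n2
  n2 = 0 | 0 has moves ·
Run σ = ⟨bbb⟩ on P: start {m0}
  step 1 (b): {m1}
  step 2 (b): {m2, m3}
  step 3 (b): {m4}
  P completes σ.
Run σ = ⟨bbb⟩ on Q: start {n0}
  step 1 (b): {n1}
  step 2 (b): {n2}
  step 3 (b): no successor for Q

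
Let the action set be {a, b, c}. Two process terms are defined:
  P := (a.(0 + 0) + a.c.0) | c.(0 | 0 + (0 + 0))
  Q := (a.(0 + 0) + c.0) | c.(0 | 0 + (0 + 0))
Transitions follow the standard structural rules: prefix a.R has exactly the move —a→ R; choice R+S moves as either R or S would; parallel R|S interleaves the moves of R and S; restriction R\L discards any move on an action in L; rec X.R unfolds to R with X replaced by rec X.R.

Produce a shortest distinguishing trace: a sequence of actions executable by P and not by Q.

Reachable graph of P (8 states):
  u0 = (a.(0 + 0) + a.c.0) | c.(0 | 0 + (0 + 0)) ⊢ —a→ u1, —a→ u2, —c→ u3
  u1 = (0 + 0) | c.(0 | 0 + (0 + 0)) ⊢ —c→ u4
  u2 = c.0 | c.(0 | 0 + (0 + 0)) ⊢ —c→ u5, —c→ u6
  u3 = (a.(0 + 0) + a.c.0) | (0 | 0 + (0 + 0)) ⊢ —a→ u4, —a→ u6
  u4 = (0 + 0) | (0 | 0 + (0 + 0)) ⊢ stopped
  u5 = 0 | c.(0 | 0 + (0 + 0)) ⊢ —c→ u7
  u6 = c.0 | (0 | 0 + (0 + 0)) ⊢ —c→ u7
  u7 = 0 | (0 | 0 + (0 + 0)) ⊢ stopped
Reachable graph of Q (6 states):
  v0 = (a.(0 + 0) + c.0) | c.(0 | 0 + (0 + 0)) ⊢ —a→ v1, —c→ v2, —c→ v3
  v1 = (0 + 0) | c.(0 | 0 + (0 + 0)) ⊢ —c→ v4
  v2 = (a.(0 + 0) + c.0) | (0 | 0 + (0 + 0)) ⊢ —a→ v4, —c→ v5
  v3 = 0 | c.(0 | 0 + (0 + 0)) ⊢ —c→ v5
  v4 = (0 + 0) | (0 | 0 + (0 + 0)) ⊢ stopped
  v5 = 0 | (0 | 0 + (0 + 0)) ⊢ stopped
Executing acc from P (initial set {u0}):
  [1] a ⇒ {u1, u2}
  [2] c ⇒ {u4, u5, u6}
  [3] c ⇒ {u7}
  P completes σ.
Executing acc from Q (initial set {v0}):
  [1] a ⇒ {v1}
  [2] c ⇒ {v4}
  [3] c ⇒ ∅ (Q stuck)

acc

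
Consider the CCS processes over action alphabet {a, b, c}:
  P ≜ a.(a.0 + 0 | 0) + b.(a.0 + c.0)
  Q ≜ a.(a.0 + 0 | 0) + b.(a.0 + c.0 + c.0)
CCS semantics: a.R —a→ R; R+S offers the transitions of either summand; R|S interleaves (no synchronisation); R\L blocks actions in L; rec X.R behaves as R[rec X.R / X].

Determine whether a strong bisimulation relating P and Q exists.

P's transition system — 4 states:
  s0 = a.(a.0 + 0 | 0) + b.(a.0 + c.0) | -a-> s1, -b-> s2
  s1 = a.0 + 0 | 0 | -a-> s3
  s2 = a.0 + c.0 | -a-> s3, -c-> s3
  s3 = 0 | deadlocked
Q's transition system — 4 states:
  t0 = a.(a.0 + 0 | 0) + b.(a.0 + c.0 + c.0) | -a-> t1, -b-> t2
  t1 = a.0 + 0 | 0 | -a-> t3
  t2 = a.0 + c.0 + c.0 | -a-> t3, -c-> t3
  t3 = 0 | deadlocked
Coarsest stable partition (strong bisimilarity classes):
  B0 = {s0, t0}
  B1 = {s2, t2}
  B2 = {s3, t3}
  B3 = {s1, t1}
s0 ∈ B0, t0 ∈ B0 → same block

bisimilar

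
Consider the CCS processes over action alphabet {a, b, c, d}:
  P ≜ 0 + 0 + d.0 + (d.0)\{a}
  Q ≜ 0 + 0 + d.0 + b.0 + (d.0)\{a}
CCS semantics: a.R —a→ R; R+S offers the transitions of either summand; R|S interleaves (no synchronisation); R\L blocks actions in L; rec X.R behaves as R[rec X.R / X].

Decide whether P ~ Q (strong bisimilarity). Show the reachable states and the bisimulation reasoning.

P's transition system — 3 states:
  p0 = 0 + 0 + d.0 + (d.0)\{a} has moves —d→ p1, —d→ p2
  p1 = 0 has moves ∅
  p2 = 0\{a} has moves ∅
Q's transition system — 3 states:
  q0 = 0 + 0 + d.0 + b.0 + (d.0)\{a} has moves —b→ q1, —d→ q1, —d→ q2
  q1 = 0 has moves ∅
  q2 = 0\{a} has moves ∅
Partition-refinement fixed point:
  B0 = {p0}
  B1 = {p1, p2, q1, q2}
  B2 = {q0}
p0 ∈ B0, q0 ∈ B2 → different blocks

P ≁ Q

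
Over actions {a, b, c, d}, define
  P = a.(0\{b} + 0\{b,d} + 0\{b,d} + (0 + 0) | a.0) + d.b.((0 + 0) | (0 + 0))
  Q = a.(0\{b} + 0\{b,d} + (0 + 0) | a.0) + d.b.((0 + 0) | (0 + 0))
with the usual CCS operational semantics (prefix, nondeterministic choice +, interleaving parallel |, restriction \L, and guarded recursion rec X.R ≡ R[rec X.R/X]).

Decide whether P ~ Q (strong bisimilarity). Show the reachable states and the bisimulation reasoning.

LTS(P): 5 reachable states
  m0 = a.(0\{b} + 0\{b,d} + 0\{b,d} + (0 + 0) | a.0) + d.b.((0 + 0) | (0 + 0)) | =a=> m1, =d=> m2
  m1 = 0\{b} + 0\{b,d} + 0\{b,d} + (0 + 0) | a.0 | =a=> m3
  m2 = b.((0 + 0) | (0 + 0)) | =b=> m4
  m3 = (0 + 0) | 0 | (no moves)
  m4 = (0 + 0) | (0 + 0) | (no moves)
LTS(Q): 5 reachable states
  n0 = a.(0\{b} + 0\{b,d} + (0 + 0) | a.0) + d.b.((0 + 0) | (0 + 0)) | =a=> n1, =d=> n2
  n1 = 0\{b} + 0\{b,d} + (0 + 0) | a.0 | =a=> n3
  n2 = b.((0 + 0) | (0 + 0)) | =b=> n4
  n3 = (0 + 0) | 0 | (no moves)
  n4 = (0 + 0) | (0 + 0) | (no moves)
Bisimilarity quotient blocks:
  B0 = {m0, n0}
  B1 = {m2, n2}
  B2 = {m3, m4, n3, n4}
  B3 = {m1, n1}
m0 ∈ B0, n0 ∈ B0 → same block

YES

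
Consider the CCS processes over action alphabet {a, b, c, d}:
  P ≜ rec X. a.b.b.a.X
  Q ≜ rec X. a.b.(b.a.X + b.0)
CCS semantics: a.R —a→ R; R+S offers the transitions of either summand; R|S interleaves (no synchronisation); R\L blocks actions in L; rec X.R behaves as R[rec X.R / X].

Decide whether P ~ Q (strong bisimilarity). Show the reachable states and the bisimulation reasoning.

Reachable graph of P (4 states):
  m0 = rec X. a.b.b.a.X ⊢ =a=> m1
  m1 = b.b.a.(rec X. a.b.b.a.X) ⊢ =b=> m2
  m2 = b.a.(rec X. a.b.b.a.X) ⊢ =b=> m3
  m3 = a.(rec X. a.b.b.a.X) ⊢ =a=> m0
Reachable graph of Q (5 states):
  n0 = rec X. a.b.(b.a.X + b.0) ⊢ =a=> n1
  n1 = b.(b.a.(rec X. a.b.(b.a.X + b.0)) + b.0) ⊢ =b=> n2
  n2 = b.a.(rec X. a.b.(b.a.X + b.0)) + b.0 ⊢ =b=> n3, =b=> n4
  n3 = 0 ⊢ deadlocked
  n4 = a.(rec X. a.b.(b.a.X + b.0)) ⊢ =a=> n0
Coarsest stable partition (strong bisimilarity classes):
  B0 = {m0}
  B1 = {m1}
  B2 = {m2}
  B3 = {m3}
  B4 = {n0}
  B5 = {n1}
  B6 = {n2}
  B7 = {n3}
  B8 = {n4}
m0 ∈ B0, n0 ∈ B4 → different blocks

NO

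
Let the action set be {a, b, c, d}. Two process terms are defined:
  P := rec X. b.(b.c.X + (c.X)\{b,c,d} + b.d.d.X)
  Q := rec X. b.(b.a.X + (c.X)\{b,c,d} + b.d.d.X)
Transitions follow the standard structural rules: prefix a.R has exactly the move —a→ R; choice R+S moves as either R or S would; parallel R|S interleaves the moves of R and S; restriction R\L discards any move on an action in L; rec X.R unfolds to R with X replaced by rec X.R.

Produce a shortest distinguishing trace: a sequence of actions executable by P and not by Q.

P's transition system — 5 states:
  u0 = rec X. b.(b.c.X + (c.X)\{b,c,d} + b.d.d.X) ⊢ ··b··> u1
  u1 = b.c.(rec X. b.(b.c.X + (c.X)\{b,c,d} + b.d.d.X)) + (c.(rec X. b.(b.c.X + (c.X)\{b,c,d} + b.d.d.X)))\{b,c,d} + b.d.d.(rec X. b.(b.c.X + (c.X)\{b,c,d} + b.d.d.X)) ⊢ ··b··> u2, ··b··> u3
  u2 = c.(rec X. b.(b.c.X + (c.X)\{b,c,d} + b.d.d.X)) ⊢ ··c··> u0
  u3 = d.d.(rec X. b.(b.c.X + (c.X)\{b,c,d} + b.d.d.X)) ⊢ ··d··> u4
  u4 = d.(rec X. b.(b.c.X + (c.X)\{b,c,d} + b.d.d.X)) ⊢ ··d··> u0
Q's transition system — 5 states:
  v0 = rec X. b.(b.a.X + (c.X)\{b,c,d} + b.d.d.X) ⊢ ··b··> v1
  v1 = b.a.(rec X. b.(b.a.X + (c.X)\{b,c,d} + b.d.d.X)) + (c.(rec X. b.(b.a.X + (c.X)\{b,c,d} + b.d.d.X)))\{b,c,d} + b.d.d.(rec X. b.(b.a.X + (c.X)\{b,c,d} + b.d.d.X)) ⊢ ··b··> v2, ··b··> v3
  v2 = a.(rec X. b.(b.a.X + (c.X)\{b,c,d} + b.d.d.X)) ⊢ ··a··> v0
  v3 = d.d.(rec X. b.(b.a.X + (c.X)\{b,c,d} + b.d.d.X)) ⊢ ··d··> v4
  v4 = d.(rec X. b.(b.a.X + (c.X)\{b,c,d} + b.d.d.X)) ⊢ ··d··> v0
Run σ = ⟨bbc⟩ on P: start {u0}
  [1] b ⇒ {u1}
  [2] b ⇒ {u2, u3}
  [3] c ⇒ {u0}
  P completes σ.
Run σ = ⟨bbc⟩ on Q: start {v0}
  [1] b ⇒ {v1}
  [2] b ⇒ {v2, v3}
  [3] c ⇒ ∅ (Q stuck)

bbc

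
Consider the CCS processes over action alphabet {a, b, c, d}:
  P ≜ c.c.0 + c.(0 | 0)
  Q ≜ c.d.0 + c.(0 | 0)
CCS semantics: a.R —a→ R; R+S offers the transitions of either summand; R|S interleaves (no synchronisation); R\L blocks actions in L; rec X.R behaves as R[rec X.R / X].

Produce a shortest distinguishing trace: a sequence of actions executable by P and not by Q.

Reachable graph of P (4 states):
  p0 = c.c.0 + c.(0 | 0) has moves =c=> p1, =c=> p2
  p1 = 0 | 0 has moves ·
  p2 = c.0 has moves =c=> p3
  p3 = 0 has moves ·
Reachable graph of Q (4 states):
  q0 = c.d.0 + c.(0 | 0) has moves =c=> q1, =c=> q2
  q1 = 0 | 0 has moves ·
  q2 = d.0 has moves =d=> q3
  q3 = 0 has moves ·
Run σ = ⟨cc⟩ on P: start {p0}
  [1] c ⇒ {p1, p2}
  [2] c ⇒ {p3}
  P completes σ.
Run σ = ⟨cc⟩ on Q: start {q0}
  [1] c ⇒ {q1, q2}
  [2] c ⇒ no successor for Q

cc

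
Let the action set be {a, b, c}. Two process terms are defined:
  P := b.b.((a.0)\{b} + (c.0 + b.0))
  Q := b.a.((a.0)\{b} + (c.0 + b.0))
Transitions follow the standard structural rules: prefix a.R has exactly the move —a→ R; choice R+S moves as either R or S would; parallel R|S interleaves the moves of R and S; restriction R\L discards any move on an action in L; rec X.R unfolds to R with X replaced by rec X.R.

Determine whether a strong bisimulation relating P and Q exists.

LTS(P): 5 reachable states
  m0 = b.b.((a.0)\{b} + (c.0 + b.0)) | ··b··> m1
  m1 = b.((a.0)\{b} + (c.0 + b.0)) | ··b··> m2
  m2 = (a.0)\{b} + (c.0 + b.0) | ··a··> m3, ··b··> m4, ··c··> m4
  m3 = 0\{b} | (no moves)
  m4 = 0 | (no moves)
LTS(Q): 5 reachable states
  n0 = b.a.((a.0)\{b} + (c.0 + b.0)) | ··b··> n1
  n1 = a.((a.0)\{b} + (c.0 + b.0)) | ··a··> n2
  n2 = (a.0)\{b} + (c.0 + b.0) | ··a··> n3, ··b··> n4, ··c··> n4
  n3 = 0\{b} | (no moves)
  n4 = 0 | (no moves)
Partition-refinement fixed point:
  B0 = {m0}
  B1 = {m1}
  B2 = {m2, n2}
  B3 = {m3, m4, n3, n4}
  B4 = {n0}
  B5 = {n1}
m0 ∈ B0, n0 ∈ B4 → different blocks

NO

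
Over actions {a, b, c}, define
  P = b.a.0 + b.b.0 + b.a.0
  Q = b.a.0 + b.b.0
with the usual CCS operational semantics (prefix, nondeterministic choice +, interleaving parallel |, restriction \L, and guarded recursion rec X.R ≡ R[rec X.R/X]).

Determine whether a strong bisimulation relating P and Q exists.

P ~ Q

LTS(P): 4 reachable states
  s0 = b.a.0 + b.b.0 + b.a.0 → ··b··> s1, ··b··> s2
  s1 = a.0 → ··a··> s3
  s2 = b.0 → ··b··> s3
  s3 = 0 → (no moves)
LTS(Q): 4 reachable states
  t0 = b.a.0 + b.b.0 → ··b··> t1, ··b··> t2
  t1 = a.0 → ··a··> t3
  t2 = b.0 → ··b··> t3
  t3 = 0 → (no moves)
Partition-refinement fixed point:
  B0 = {s0, t0}
  B1 = {s1, t1}
  B2 = {s3, t3}
  B3 = {s2, t2}
s0 ∈ B0, t0 ∈ B0 → same block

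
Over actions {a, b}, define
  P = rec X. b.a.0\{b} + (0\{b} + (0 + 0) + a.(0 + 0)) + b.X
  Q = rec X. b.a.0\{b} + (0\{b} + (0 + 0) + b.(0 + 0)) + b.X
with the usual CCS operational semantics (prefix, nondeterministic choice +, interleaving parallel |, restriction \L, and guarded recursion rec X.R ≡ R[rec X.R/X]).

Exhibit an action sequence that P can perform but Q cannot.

a

P's transition system — 4 states:
  m0 = rec X. b.a.0\{b} + (0\{b} + (0 + 0) + a.(0 + 0)) + b.X :: --a--▸ m1, --b--▸ m0, --b--▸ m2
  m1 = 0 + 0 :: (no moves)
  m2 = a.0\{b} :: --a--▸ m3
  m3 = 0\{b} :: (no moves)
Q's transition system — 4 states:
  n0 = rec X. b.a.0\{b} + (0\{b} + (0 + 0) + b.(0 + 0)) + b.X :: --b--▸ n0, --b--▸ n1, --b--▸ n2
  n1 = 0 + 0 :: (no moves)
  n2 = a.0\{b} :: --a--▸ n3
  n3 = 0\{b} :: (no moves)
Run σ = ⟨a⟩ on P: start {m0}
  step 1 (a): {m1}
  P completes σ.
Run σ = ⟨a⟩ on Q: start {n0}
  step 1 (a): no successor for Q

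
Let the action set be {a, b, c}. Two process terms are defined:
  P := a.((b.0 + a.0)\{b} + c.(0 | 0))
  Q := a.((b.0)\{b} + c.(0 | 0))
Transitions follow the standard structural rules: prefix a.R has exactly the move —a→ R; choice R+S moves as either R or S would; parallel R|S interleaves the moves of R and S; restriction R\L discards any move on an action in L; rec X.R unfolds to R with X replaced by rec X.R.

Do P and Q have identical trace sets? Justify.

NO — witness ⟨aa⟩

LTS(P): 4 reachable states
  p0 = a.((b.0 + a.0)\{b} + c.(0 | 0)) → ··a··> p1
  p1 = (b.0 + a.0)\{b} + c.(0 | 0) → ··a··> p2, ··c··> p3
  p2 = 0\{b} → ·
  p3 = 0 | 0 → ·
LTS(Q): 3 reachable states
  q0 = a.((b.0)\{b} + c.(0 | 0)) → ··a··> q1
  q1 = (b.0)\{b} + c.(0 | 0) → ··c··> q2
  q2 = 0 | 0 → ·
Trace ⟨aa⟩ through P, begin at {p0}:
  [1] a ⇒ {p1}
  [2] a ⇒ {p2}
  — P admits the full trace.
Trace ⟨aa⟩ through Q, begin at {q0}:
  [1] a ⇒ {q1}
  [2] a ⇒ no successor for Q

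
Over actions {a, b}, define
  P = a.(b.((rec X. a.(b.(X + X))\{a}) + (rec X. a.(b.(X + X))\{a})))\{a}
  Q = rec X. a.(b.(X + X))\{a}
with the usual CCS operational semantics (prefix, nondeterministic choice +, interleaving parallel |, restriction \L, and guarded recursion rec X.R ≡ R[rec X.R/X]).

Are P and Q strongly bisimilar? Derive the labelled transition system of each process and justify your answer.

YES

Reachable graph of P (3 states):
  s0 = a.(b.((rec X. a.(b.(X + X))\{a}) + (rec X. a.(b.(X + X))\{a})))\{a} ⊢ ··a··> s1
  s1 = (b.((rec X. a.(b.(X + X))\{a}) + (rec X. a.(b.(X + X))\{a})))\{a} ⊢ ··b··> s2
  s2 = ((rec X. a.(b.(X + X))\{a}) + (rec X. a.(b.(X + X))\{a}))\{a} ⊢ stopped
Reachable graph of Q (3 states):
  t0 = rec X. a.(b.(X + X))\{a} ⊢ ··a··> t1
  t1 = (b.((rec X. a.(b.(X + X))\{a}) + (rec X. a.(b.(X + X))\{a})))\{a} ⊢ ··b··> t2
  t2 = ((rec X. a.(b.(X + X))\{a}) + (rec X. a.(b.(X + X))\{a}))\{a} ⊢ stopped
Coarsest stable partition (strong bisimilarity classes):
  B0 = {s0, t0}
  B1 = {s1, t1}
  B2 = {s2, t2}
s0 ∈ B0, t0 ∈ B0 → same block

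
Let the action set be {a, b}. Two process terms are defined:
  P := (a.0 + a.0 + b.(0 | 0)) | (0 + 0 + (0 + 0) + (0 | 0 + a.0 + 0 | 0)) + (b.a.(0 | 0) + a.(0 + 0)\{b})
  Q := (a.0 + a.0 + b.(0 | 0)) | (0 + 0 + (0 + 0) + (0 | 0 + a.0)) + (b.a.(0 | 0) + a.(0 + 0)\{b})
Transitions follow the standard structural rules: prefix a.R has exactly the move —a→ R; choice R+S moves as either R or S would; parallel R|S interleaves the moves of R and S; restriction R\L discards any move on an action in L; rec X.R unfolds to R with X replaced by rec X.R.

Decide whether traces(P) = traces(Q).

YES

Reachable graph of P (8 states):
  p0 = (a.0 + a.0 + b.(0 | 0)) | (0 + 0 + (0 + 0) + (0 | 0 + a.0 + 0 | 0)) + (b.a.(0 | 0) + a.(0 + 0)\{b}) | —a→ p1, —a→ p2, —a→ p3, —b→ p4, —b→ p5
  p1 = (0 + 0)\{b} | stopped
  p2 = (a.0 + a.0 + b.(0 | 0)) | 0 | —a→ p6, —b→ p7
  p3 = 0 | (0 + 0 + (0 + 0) + (0 | 0 + a.0 + 0 | 0)) | —a→ p6
  p4 = 0 | 0 | (0 + 0 + (0 + 0) + (0 | 0 + a.0 + 0 | 0)) | —a→ p7
  p5 = a.(0 | 0) | —a→ p6
  p6 = 0 | 0 | stopped
  p7 = 0 | 0 | 0 | stopped
Reachable graph of Q (8 states):
  q0 = (a.0 + a.0 + b.(0 | 0)) | (0 + 0 + (0 + 0) + (0 | 0 + a.0)) + (b.a.(0 | 0) + a.(0 + 0)\{b}) | —a→ q1, —a→ q2, —a→ q3, —b→ q4, —b→ q5
  q1 = (0 + 0)\{b} | stopped
  q2 = (a.0 + a.0 + b.(0 | 0)) | 0 | —a→ q6, —b→ q7
  q3 = 0 | (0 + 0 + (0 + 0) + (0 | 0 + a.0)) | —a→ q6
  q4 = 0 | 0 | (0 + 0 + (0 + 0) + (0 | 0 + a.0)) | —a→ q7
  q5 = a.(0 | 0) | —a→ q6
  q6 = 0 | 0 | stopped
  q7 = 0 | 0 | 0 | stopped
Coarsest stable partition (strong bisimilarity classes):
  B0 = {p0, q0}
  B1 = {p3, p4, p5, q3, q4, q5}
  B2 = {p1, p6, p7, q1, q6, q7}
  B3 = {p2, q2}
p0 ∈ B0, q0 ∈ B0 → same block
Bisimilar ⇒ trace-equivalent.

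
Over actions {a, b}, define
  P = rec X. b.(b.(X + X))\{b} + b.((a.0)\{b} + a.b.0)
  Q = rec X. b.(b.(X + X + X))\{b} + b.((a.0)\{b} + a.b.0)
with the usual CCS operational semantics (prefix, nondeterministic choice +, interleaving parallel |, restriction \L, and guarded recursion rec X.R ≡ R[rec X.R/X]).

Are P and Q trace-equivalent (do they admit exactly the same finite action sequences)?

Reachable graph of P (6 states):
  u0 = rec X. b.(b.(X + X))\{b} + b.((a.0)\{b} + a.b.0) | --b--▸ u1, --b--▸ u2
  u1 = (a.0)\{b} + a.b.0 | --a--▸ u3, --a--▸ u4
  u2 = (b.((rec X. b.(b.(X + X))\{b} + b.((a.0)\{b} + a.b.0)) + (rec X. b.(b.(X + X))\{b} + b.((a.0)\{b} + a.b.0))))\{b} | ∅
  u3 = 0\{b} | ∅
  u4 = b.0 | --b--▸ u5
  u5 = 0 | ∅
Reachable graph of Q (6 states):
  v0 = rec X. b.(b.(X + X + X))\{b} + b.((a.0)\{b} + a.b.0) | --b--▸ v1, --b--▸ v2
  v1 = (a.0)\{b} + a.b.0 | --a--▸ v3, --a--▸ v4
  v2 = (b.((rec X. b.(b.(X + X + X))\{b} + b.((a.0)\{b} + a.b.0)) + (rec X. b.(b.(X + X + X))\{b} + b.((a.0)\{b} + a.b.0)) + (rec X. b.(b.(X + X + X))\{b} + b.((a.0)\{b} + a.b.0))))\{b} | ∅
  v3 = 0\{b} | ∅
  v4 = b.0 | --b--▸ v5
  v5 = 0 | ∅
Bisimilarity quotient blocks:
  B0 = {u0, v0}
  B1 = {u2, u3, u5, v2, v3, v5}
  B2 = {u1, v1}
  B3 = {u4, v4}
u0 ∈ B0, v0 ∈ B0 → same block
Bisimilar ⇒ trace-equivalent.

traces(P) = traces(Q)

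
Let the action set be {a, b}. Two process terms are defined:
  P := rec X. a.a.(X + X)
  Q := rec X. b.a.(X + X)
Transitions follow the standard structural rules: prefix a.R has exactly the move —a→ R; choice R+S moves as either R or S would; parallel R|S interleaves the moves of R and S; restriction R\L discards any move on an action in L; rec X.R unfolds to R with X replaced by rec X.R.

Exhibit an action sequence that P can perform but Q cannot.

LTS(P): 3 reachable states
  s0 = rec X. a.a.(X + X) | -a-> s1
  s1 = a.((rec X. a.a.(X + X)) + (rec X. a.a.(X + X))) | -a-> s2
  s2 = (rec X. a.a.(X + X)) + (rec X. a.a.(X + X)) | -a-> s1
LTS(Q): 3 reachable states
  t0 = rec X. b.a.(X + X) | -b-> t1
  t1 = a.((rec X. b.a.(X + X)) + (rec X. b.a.(X + X))) | -a-> t2
  t2 = (rec X. b.a.(X + X)) + (rec X. b.a.(X + X)) | -b-> t1
Trace ⟨a⟩ through P, begin at {s0}:
  after a @ step 1: {s1}
  ✓ P
Trace ⟨a⟩ through Q, begin at {t0}:
  after a @ step 1: ∅ (Q stuck)

a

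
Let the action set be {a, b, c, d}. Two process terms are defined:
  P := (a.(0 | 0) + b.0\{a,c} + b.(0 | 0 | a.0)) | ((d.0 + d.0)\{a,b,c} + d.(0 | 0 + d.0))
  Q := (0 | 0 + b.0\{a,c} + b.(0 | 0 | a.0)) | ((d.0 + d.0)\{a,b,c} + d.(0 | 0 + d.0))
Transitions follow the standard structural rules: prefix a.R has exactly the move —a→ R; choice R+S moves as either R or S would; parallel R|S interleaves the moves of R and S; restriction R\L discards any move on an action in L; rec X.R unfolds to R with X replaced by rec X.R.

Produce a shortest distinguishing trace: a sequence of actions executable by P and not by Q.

LTS(P): 20 reachable states
  m0 = (a.(0 | 0) + b.0\{a,c} + b.(0 | 0 | a.0)) | ((d.0 + d.0)\{a,b,c} + d.(0 | 0 + d.0)) | ··a··> m1, ··b··> m2, ··b··> m3, ··d··> m4, ··d··> m5
  m1 = 0 | 0 | ((d.0 + d.0)\{a,b,c} + d.(0 | 0 + d.0)) | ··d··> m6, ··d··> m7
  m2 = 0 | 0 | a.0 | ((d.0 + d.0)\{a,b,c} + d.(0 | 0 + d.0)) | ··a··> m8, ··d··> m10, ··d··> m9
  m3 = 0\{a,c} | ((d.0 + d.0)\{a,b,c} + d.(0 | 0 + d.0)) | ··d··> m11, ··d··> m12
  m4 = (a.(0 | 0) + b.0\{a,c} + b.(0 | 0 | a.0)) | (0 | 0 + d.0) | ··a··> m6, ··b··> m11, ··b··> m9, ··d··> m13
  m5 = (a.(0 | 0) + b.0\{a,c} + b.(0 | 0 | a.0)) | 0\{a,b,c} | ··a··> m7, ··b··> m10, ··b··> m12
  m6 = 0 | 0 | (0 | 0 + d.0) | ··d··> m14
  m7 = 0 | 0 | 0\{a,b,c} | deadlocked
  m8 = 0 | 0 | 0 | ((d.0 + d.0)\{a,b,c} + d.(0 | 0 + d.0)) | ··d··> m15, ··d··> m16
  m9 = 0 | 0 | a.0 | (0 | 0 + d.0) | ··a··> m15, ··d··> m17
  m10 = 0 | 0 | a.0 | 0\{a,b,c} | ··a··> m16
  m11 = 0\{a,c} | (0 | 0 + d.0) | ··d··> m18
  m12 = 0\{a,c} | 0\{a,b,c} | deadlocked
  m13 = (a.(0 | 0) + b.0\{a,c} + b.(0 | 0 | a.0)) | 0 | ··a··> m14, ··b··> m17, ··b··> m18
  m14 = 0 | 0 | 0 | deadlocked
  m15 = 0 | 0 | 0 | (0 | 0 + d.0) | ··d··> m19
  m16 = 0 | 0 | 0 | 0\{a,b,c} | deadlocked
  m17 = 0 | 0 | a.0 | 0 | ··a··> m19
  m18 = 0\{a,c} | 0 | deadlocked
  m19 = 0 | 0 | 0 | 0 | deadlocked
LTS(Q): 16 reachable states
  n0 = (0 | 0 + b.0\{a,c} + b.(0 | 0 | a.0)) | ((d.0 + d.0)\{a,b,c} + d.(0 | 0 + d.0)) | ··b··> n1, ··b··> n2, ··d··> n3, ··d··> n4
  n1 = 0 | 0 | a.0 | ((d.0 + d.0)\{a,b,c} + d.(0 | 0 + d.0)) | ··a··> n5, ··d··> n6, ··d··> n7
  n2 = 0\{a,c} | ((d.0 + d.0)\{a,b,c} + d.(0 | 0 + d.0)) | ··d··> n8, ··d··> n9
  n3 = (0 | 0 + b.0\{a,c} + b.(0 | 0 | a.0)) | (0 | 0 + d.0) | ··b··> n6, ··b··> n8, ··d··> n10
  n4 = (0 | 0 + b.0\{a,c} + b.(0 | 0 | a.0)) | 0\{a,b,c} | ··b··> n7, ··b··> n9
  n5 = 0 | 0 | 0 | ((d.0 + d.0)\{a,b,c} + d.(0 | 0 + d.0)) | ··d··> n11, ··d··> n12
  n6 = 0 | 0 | a.0 | (0 | 0 + d.0) | ··a··> n11, ··d··> n13
  n7 = 0 | 0 | a.0 | 0\{a,b,c} | ··a··> n12
  n8 = 0\{a,c} | (0 | 0 + d.0) | ··d··> n14
  n9 = 0\{a,c} | 0\{a,b,c} | deadlocked
  n10 = (0 | 0 + b.0\{a,c} + b.(0 | 0 | a.0)) | 0 | ··b··> n13, ··b··> n14
  n11 = 0 | 0 | 0 | (0 | 0 + d.0) | ··d··> n15
  n12 = 0 | 0 | 0 | 0\{a,b,c} | deadlocked
  n13 = 0 | 0 | a.0 | 0 | ··a··> n15
  n14 = 0\{a,c} | 0 | deadlocked
  n15 = 0 | 0 | 0 | 0 | deadlocked
Executing a from P (initial set {m0}):
  after a @ step 1: {m1}
  — P admits the full trace.
Executing a from Q (initial set {n0}):
  after a @ step 1: ∅  — Q cannot continue

a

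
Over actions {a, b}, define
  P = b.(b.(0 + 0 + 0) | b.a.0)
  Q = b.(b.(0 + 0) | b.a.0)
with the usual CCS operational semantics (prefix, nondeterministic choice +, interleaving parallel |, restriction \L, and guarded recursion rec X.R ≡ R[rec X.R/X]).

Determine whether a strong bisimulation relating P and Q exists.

bisimilar

P's transition system — 7 states:
  s0 = b.(b.(0 + 0 + 0) | b.a.0) | —b→ s1
  s1 = b.(0 + 0 + 0) | b.a.0 | —b→ s2, —b→ s3
  s2 = (0 + 0 + 0) | b.a.0 | —b→ s4
  s3 = b.(0 + 0 + 0) | a.0 | —a→ s5, —b→ s4
  s4 = (0 + 0 + 0) | a.0 | —a→ s6
  s5 = b.(0 + 0 + 0) | 0 | —b→ s6
  s6 = (0 + 0 + 0) | 0 | deadlocked
Q's transition system — 7 states:
  t0 = b.(b.(0 + 0) | b.a.0) | —b→ t1
  t1 = b.(0 + 0) | b.a.0 | —b→ t2, —b→ t3
  t2 = (0 + 0) | b.a.0 | —b→ t4
  t3 = b.(0 + 0) | a.0 | —a→ t5, —b→ t4
  t4 = (0 + 0) | a.0 | —a→ t6
  t5 = b.(0 + 0) | 0 | —b→ t6
  t6 = (0 + 0) | 0 | deadlocked
Bisimilarity quotient blocks:
  B0 = {s0, t0}
  B1 = {s1, t1}
  B2 = {s3, t3}
  B3 = {s5, t5}
  B4 = {s6, t6}
  B5 = {s4, t4}
  B6 = {s2, t2}
s0 ∈ B0, t0 ∈ B0 → same block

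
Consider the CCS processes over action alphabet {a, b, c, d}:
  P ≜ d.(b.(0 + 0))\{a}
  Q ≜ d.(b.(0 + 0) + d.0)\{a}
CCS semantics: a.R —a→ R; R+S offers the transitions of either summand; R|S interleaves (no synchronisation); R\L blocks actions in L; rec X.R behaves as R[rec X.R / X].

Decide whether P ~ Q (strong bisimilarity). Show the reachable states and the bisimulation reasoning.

Reachable graph of P (3 states):
  p0 = d.(b.(0 + 0))\{a} :: -d-> p1
  p1 = (b.(0 + 0))\{a} :: -b-> p2
  p2 = (0 + 0)\{a} :: ·
Reachable graph of Q (4 states):
  q0 = d.(b.(0 + 0) + d.0)\{a} :: -d-> q1
  q1 = (b.(0 + 0) + d.0)\{a} :: -b-> q2, -d-> q3
  q2 = (0 + 0)\{a} :: ·
  q3 = 0\{a} :: ·
Partition-refinement fixed point:
  B0 = {p0}
  B1 = {p1}
  B2 = {p2, q2, q3}
  B3 = {q0}
  B4 = {q1}
p0 ∈ B0, q0 ∈ B3 → different blocks

NO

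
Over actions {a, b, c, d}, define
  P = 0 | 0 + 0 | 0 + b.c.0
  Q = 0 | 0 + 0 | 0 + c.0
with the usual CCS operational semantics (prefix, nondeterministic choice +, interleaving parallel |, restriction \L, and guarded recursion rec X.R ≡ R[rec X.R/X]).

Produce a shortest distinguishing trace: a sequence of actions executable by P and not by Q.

b

P's transition system — 3 states:
  u0 = 0 | 0 + 0 | 0 + b.c.0 → ··b··> u1
  u1 = c.0 → ··c··> u2
  u2 = 0 → (no moves)
Q's transition system — 2 states:
  v0 = 0 | 0 + 0 | 0 + c.0 → ··c··> v1
  v1 = 0 → (no moves)
Trace ⟨b⟩ through P, begin at {u0}:
  step 1 (b): {u1}
  — P admits the full trace.
Trace ⟨b⟩ through Q, begin at {v0}:
  step 1 (b): ∅ (Q stuck)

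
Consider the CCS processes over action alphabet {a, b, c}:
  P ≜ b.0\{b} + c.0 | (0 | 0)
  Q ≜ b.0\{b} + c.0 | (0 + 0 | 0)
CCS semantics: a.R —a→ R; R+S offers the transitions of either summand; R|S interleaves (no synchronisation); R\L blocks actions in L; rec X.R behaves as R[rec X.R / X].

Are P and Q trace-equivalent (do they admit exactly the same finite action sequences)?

P's transition system — 3 states:
  m0 = b.0\{b} + c.0 | (0 | 0) has moves —b→ m1, —c→ m2
  m1 = 0\{b} has moves stopped
  m2 = 0 | (0 | 0) has moves stopped
Q's transition system — 3 states:
  n0 = b.0\{b} + c.0 | (0 + 0 | 0) has moves —b→ n1, —c→ n2
  n1 = 0\{b} has moves stopped
  n2 = 0 | (0 + 0 | 0) has moves stopped
Bisimilarity quotient blocks:
  B0 = {m0, n0}
  B1 = {m1, m2, n1, n2}
m0 ∈ B0, n0 ∈ B0 → same block
Bisimilar ⇒ trace-equivalent.

traces(P) = traces(Q)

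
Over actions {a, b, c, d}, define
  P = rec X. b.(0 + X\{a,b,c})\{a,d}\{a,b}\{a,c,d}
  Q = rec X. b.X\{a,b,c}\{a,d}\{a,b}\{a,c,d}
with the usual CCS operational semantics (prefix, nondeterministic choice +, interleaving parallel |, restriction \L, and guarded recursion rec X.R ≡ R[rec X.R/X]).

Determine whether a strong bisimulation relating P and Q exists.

P ~ Q

LTS(P): 2 reachable states
  u0 = rec X. b.(0 + X\{a,b,c})\{a,d}\{a,b}\{a,c,d} :: -b-> u1
  u1 = (0 + (rec X. b.(0 + X\{a,b,c})\{a,d}\{a,b}\{a,c,d})\{a,b,c})\{a,d}\{a,b}\{a,c,d} :: deadlocked
LTS(Q): 2 reachable states
  v0 = rec X. b.X\{a,b,c}\{a,d}\{a,b}\{a,c,d} :: -b-> v1
  v1 = (rec X. b.X\{a,b,c}\{a,d}\{a,b}\{a,c,d})\{a,b,c}\{a,d}\{a,b}\{a,c,d} :: deadlocked
Partition-refinement fixed point:
  B0 = {u0, v0}
  B1 = {u1, v1}
u0 ∈ B0, v0 ∈ B0 → same block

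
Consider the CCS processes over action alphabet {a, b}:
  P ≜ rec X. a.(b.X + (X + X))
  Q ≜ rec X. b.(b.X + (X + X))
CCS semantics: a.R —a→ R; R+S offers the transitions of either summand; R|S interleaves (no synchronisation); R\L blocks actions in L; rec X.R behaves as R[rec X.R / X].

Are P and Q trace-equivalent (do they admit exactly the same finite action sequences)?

LTS(P): 2 reachable states
  s0 = rec X. a.(b.X + (X + X)) has moves —a→ s1
  s1 = b.(rec X. a.(b.X + (X + X))) + ((rec X. a.(b.X + (X + X))) + (rec X. a.(b.X + (X + X)))) has moves —a→ s1, —b→ s0
LTS(Q): 2 reachable states
  t0 = rec X. b.(b.X + (X + X)) has moves —b→ t1
  t1 = b.(rec X. b.(b.X + (X + X))) + ((rec X. b.(b.X + (X + X))) + (rec X. b.(b.X + (X + X)))) has moves —b→ t0, —b→ t1
Executing a from P (initial set {s0}):
  step 1 (a): {s1}
  — P admits the full trace.
Executing a from Q (initial set {t0}):
  step 1 (a): no successor for Q

trace-distinct — witness ⟨a⟩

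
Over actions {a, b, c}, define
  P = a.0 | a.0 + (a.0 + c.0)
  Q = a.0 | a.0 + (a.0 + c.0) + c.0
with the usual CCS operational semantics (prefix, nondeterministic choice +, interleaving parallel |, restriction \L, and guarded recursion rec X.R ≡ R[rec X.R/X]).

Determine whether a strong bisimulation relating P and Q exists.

LTS(P): 5 reachable states
  m0 = a.0 | a.0 + (a.0 + c.0) has moves -a-> m1, -a-> m2, -a-> m3, -c-> m1
  m1 = 0 has moves stopped
  m2 = 0 | a.0 has moves -a-> m4
  m3 = a.0 | 0 has moves -a-> m4
  m4 = 0 | 0 has moves stopped
LTS(Q): 5 reachable states
  n0 = a.0 | a.0 + (a.0 + c.0) + c.0 has moves -a-> n1, -a-> n2, -a-> n3, -c-> n1
  n1 = 0 has moves stopped
  n2 = 0 | a.0 has moves -a-> n4
  n3 = a.0 | 0 has moves -a-> n4
  n4 = 0 | 0 has moves stopped
Partition-refinement fixed point:
  B0 = {m0, n0}
  B1 = {m1, m4, n1, n4}
  B2 = {m2, m3, n2, n3}
m0 ∈ B0, n0 ∈ B0 → same block

bisimilar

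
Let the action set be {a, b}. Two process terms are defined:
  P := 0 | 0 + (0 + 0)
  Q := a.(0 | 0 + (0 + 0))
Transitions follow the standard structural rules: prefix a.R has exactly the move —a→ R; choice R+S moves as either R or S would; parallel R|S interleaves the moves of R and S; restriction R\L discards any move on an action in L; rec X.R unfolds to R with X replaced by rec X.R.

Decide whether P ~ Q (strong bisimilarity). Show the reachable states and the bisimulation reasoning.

NO

Reachable graph of P (1 states):
  s0 = 0 | 0 + (0 + 0) ⊢ ∅
Reachable graph of Q (2 states):
  t0 = a.(0 | 0 + (0 + 0)) ⊢ =a=> t1
  t1 = 0 | 0 + (0 + 0) ⊢ ∅
Partition-refinement fixed point:
  B0 = {s0, t1}
  B1 = {t0}
s0 ∈ B0, t0 ∈ B1 → different blocks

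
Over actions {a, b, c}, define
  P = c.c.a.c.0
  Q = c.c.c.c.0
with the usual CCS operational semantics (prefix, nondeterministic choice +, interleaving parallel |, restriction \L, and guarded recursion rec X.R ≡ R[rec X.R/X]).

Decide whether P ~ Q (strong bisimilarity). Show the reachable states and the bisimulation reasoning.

not bisimilar

LTS(P): 5 reachable states
  s0 = c.c.a.c.0 → -c-> s1
  s1 = c.a.c.0 → -c-> s2
  s2 = a.c.0 → -a-> s3
  s3 = c.0 → -c-> s4
  s4 = 0 → deadlocked
LTS(Q): 5 reachable states
  t0 = c.c.c.c.0 → -c-> t1
  t1 = c.c.c.0 → -c-> t2
  t2 = c.c.0 → -c-> t3
  t3 = c.0 → -c-> t4
  t4 = 0 → deadlocked
Coarsest stable partition (strong bisimilarity classes):
  B0 = {s0}
  B1 = {s1}
  B2 = {s2}
  B3 = {s3, t3}
  B4 = {s4, t4}
  B5 = {t0}
  B6 = {t1}
  B7 = {t2}
s0 ∈ B0, t0 ∈ B5 → different blocks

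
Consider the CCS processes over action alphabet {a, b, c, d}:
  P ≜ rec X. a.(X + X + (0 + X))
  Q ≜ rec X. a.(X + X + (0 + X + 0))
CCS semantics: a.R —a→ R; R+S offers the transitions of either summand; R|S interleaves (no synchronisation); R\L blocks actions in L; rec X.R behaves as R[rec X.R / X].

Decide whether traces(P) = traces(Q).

trace-equivalent

Reachable graph of P (2 states):
  s0 = rec X. a.(X + X + (0 + X)) | —a→ s1
  s1 = (rec X. a.(X + X + (0 + X))) + (rec X. a.(X + X + (0 + X))) + (0 + (rec X. a.(X + X + (0 + X)))) | —a→ s1
Reachable graph of Q (2 states):
  t0 = rec X. a.(X + X + (0 + X + 0)) | —a→ t1
  t1 = (rec X. a.(X + X + (0 + X + 0))) + (rec X. a.(X + X + (0 + X + 0))) + (0 + (rec X. a.(X + X + (0 + X + 0))) + 0) | —a→ t1
Coarsest stable partition (strong bisimilarity classes):
  B0 = {s0, s1, t0, t1}
s0 ∈ B0, t0 ∈ B0 → same block
Bisimilar ⇒ trace-equivalent.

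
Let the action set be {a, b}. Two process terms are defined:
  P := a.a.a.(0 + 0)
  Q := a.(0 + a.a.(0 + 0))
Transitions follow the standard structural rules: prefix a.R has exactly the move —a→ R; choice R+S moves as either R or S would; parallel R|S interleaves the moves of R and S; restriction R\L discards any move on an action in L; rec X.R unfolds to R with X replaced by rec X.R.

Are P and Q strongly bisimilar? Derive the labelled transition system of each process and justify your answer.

P ~ Q

LTS(P): 4 reachable states
  p0 = a.a.a.(0 + 0) → —a→ p1
  p1 = a.a.(0 + 0) → —a→ p2
  p2 = a.(0 + 0) → —a→ p3
  p3 = 0 + 0 → deadlocked
LTS(Q): 4 reachable states
  q0 = a.(0 + a.a.(0 + 0)) → —a→ q1
  q1 = 0 + a.a.(0 + 0) → —a→ q2
  q2 = a.(0 + 0) → —a→ q3
  q3 = 0 + 0 → deadlocked
Bisimilarity quotient blocks:
  B0 = {p0, q0}
  B1 = {p1, q1}
  B2 = {p2, q2}
  B3 = {p3, q3}
p0 ∈ B0, q0 ∈ B0 → same block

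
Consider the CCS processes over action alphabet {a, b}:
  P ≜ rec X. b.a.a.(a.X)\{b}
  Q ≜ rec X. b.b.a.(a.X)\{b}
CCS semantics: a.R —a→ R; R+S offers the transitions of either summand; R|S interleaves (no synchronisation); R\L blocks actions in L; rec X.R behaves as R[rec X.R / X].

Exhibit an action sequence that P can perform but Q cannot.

ba

LTS(P): 5 reachable states
  s0 = rec X. b.a.a.(a.X)\{b} | ··b··> s1
  s1 = a.a.(a.(rec X. b.a.a.(a.X)\{b}))\{b} | ··a··> s2
  s2 = a.(a.(rec X. b.a.a.(a.X)\{b}))\{b} | ··a··> s3
  s3 = (a.(rec X. b.a.a.(a.X)\{b}))\{b} | ··a··> s4
  s4 = (rec X. b.a.a.(a.X)\{b})\{b} | stopped
LTS(Q): 5 reachable states
  t0 = rec X. b.b.a.(a.X)\{b} | ··b··> t1
  t1 = b.a.(a.(rec X. b.b.a.(a.X)\{b}))\{b} | ··b··> t2
  t2 = a.(a.(rec X. b.b.a.(a.X)\{b}))\{b} | ··a··> t3
  t3 = (a.(rec X. b.b.a.(a.X)\{b}))\{b} | ··a··> t4
  t4 = (rec X. b.b.a.(a.X)\{b})\{b} | stopped
Run σ = ⟨ba⟩ on P: start {s0}
  step 1 (b): {s1}
  step 2 (a): {s2}
  ✓ P
Run σ = ⟨ba⟩ on Q: start {t0}
  step 1 (b): {t1}
  step 2 (a): ∅  — Q cannot continue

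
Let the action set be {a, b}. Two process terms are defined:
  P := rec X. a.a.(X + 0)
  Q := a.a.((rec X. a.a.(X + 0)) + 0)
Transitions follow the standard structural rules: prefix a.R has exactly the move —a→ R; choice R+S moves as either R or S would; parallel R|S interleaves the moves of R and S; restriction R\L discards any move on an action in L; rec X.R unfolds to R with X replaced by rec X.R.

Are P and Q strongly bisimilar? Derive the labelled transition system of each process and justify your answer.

P ~ Q

P's transition system — 3 states:
  p0 = rec X. a.a.(X + 0) has moves ··a··> p1
  p1 = a.((rec X. a.a.(X + 0)) + 0) has moves ··a··> p2
  p2 = (rec X. a.a.(X + 0)) + 0 has moves ··a··> p1
Q's transition system — 3 states:
  q0 = a.a.((rec X. a.a.(X + 0)) + 0) has moves ··a··> q1
  q1 = a.((rec X. a.a.(X + 0)) + 0) has moves ··a··> q2
  q2 = (rec X. a.a.(X + 0)) + 0 has moves ··a··> q1
Bisimilarity quotient blocks:
  B0 = {p0, p1, p2, q0, q1, q2}
p0 ∈ B0, q0 ∈ B0 → same block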